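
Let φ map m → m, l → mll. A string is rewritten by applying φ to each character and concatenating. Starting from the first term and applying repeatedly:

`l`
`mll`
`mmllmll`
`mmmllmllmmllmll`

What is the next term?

Applying the rule to each of the 15 symbols of mmmllmllmmllmll gives the pieces m m m mll mll m mll mll m m mll mll m mll mll, which concatenate to the answer.

mmmmllmllmmllmllmmmllmllmmllmll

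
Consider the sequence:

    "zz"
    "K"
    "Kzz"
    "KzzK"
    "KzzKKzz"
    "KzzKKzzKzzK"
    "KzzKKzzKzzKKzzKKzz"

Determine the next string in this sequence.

This is a Fibonacci-style word recurrence s(k) = s(k−1)·s(k−2): e.g. K·zz = Kzz.
So term 8 is KzzKKzzKzzKKzzKKzz·KzzKKzzKzzK.

KzzKKzzKzzKKzzKKzzKzzKKzzKzzK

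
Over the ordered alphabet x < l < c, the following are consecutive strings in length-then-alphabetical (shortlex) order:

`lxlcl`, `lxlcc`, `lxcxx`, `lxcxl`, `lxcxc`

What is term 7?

lxcll

Advancing 2 positions from lxcxc through lxcxc → lxclx reaches term 7.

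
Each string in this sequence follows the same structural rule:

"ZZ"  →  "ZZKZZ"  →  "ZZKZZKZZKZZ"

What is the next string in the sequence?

ZZKZZKZZKZZKZZKZZKZZKZZ

s(k+1) = s(k)·K·s(k) — each term doubles the last with 'K' between the halves.
So the next term is two copies of ZZKZZKZZKZZ with 'K' between the halves.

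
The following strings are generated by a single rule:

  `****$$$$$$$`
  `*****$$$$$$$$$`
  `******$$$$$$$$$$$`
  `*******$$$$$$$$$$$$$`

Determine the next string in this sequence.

Reading off run lengths: * runs 4, 5, 6, 7; $ runs 7, 9, 11, 13 — each is linear in n, where the shown terms are n = 3, 4, 5, 6.
At n = 7 the blocks have lengths 8, 15.

********$$$$$$$$$$$$$$$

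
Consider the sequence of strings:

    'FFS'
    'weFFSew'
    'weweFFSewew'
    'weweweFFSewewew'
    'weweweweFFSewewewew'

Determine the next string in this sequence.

Every step adds we to the front and ew to the end of the previous string.
So the next term is we·weweweweFFSewewewew·ew.

weweweweweFFSewewewewew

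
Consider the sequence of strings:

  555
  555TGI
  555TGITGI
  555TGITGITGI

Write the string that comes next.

Every step adds TGI to the end: s(k+1) = s(k)·TGI.
So the next term is 555TGITGITGI·TGI.

555TGITGITGITGI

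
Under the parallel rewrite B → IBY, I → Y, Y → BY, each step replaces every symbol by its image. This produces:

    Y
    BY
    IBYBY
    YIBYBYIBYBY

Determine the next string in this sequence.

Rewriting each symbol of YIBYBYIBYBY: Y→BY, I→Y, B→IBY, Y→BY, B→IBY, Y→BY, I→Y, B→IBY, Y→BY, B→IBY, Y→BY, which concatenates to BY Y IBY BY IBY BY Y IBY BY IBY BY.

BYYIBYBYIBYBYYIBYBYIBYBY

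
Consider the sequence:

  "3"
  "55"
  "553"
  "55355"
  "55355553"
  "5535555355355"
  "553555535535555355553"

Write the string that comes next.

From term 3 onward, concatenate the last term with the second-to-last: 55·3 = 553, 553·55 = 55355, …
So term 8 is 553555535535555355553·5535555355355.

5535555355355553555535535555355355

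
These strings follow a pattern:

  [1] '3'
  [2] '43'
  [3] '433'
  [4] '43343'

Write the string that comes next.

This is a Fibonacci-style word recurrence s(k) = s(k−1)·s(k−2): e.g. 43·3 = 433.
Continuing: 43343 · 433 gives term 5.

43343433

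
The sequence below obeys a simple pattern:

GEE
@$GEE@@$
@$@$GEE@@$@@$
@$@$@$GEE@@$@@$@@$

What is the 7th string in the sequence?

Each term wraps the previous one in @$ on the left and @@$ on the right.
From @$@$@$GEE@@$@@$@@$, 3 further steps: @$@$@$GEE@@$@@$@@$ → @$@$@$@$GEE@@$@@$@@$@@$ → @$@$@$@$@$GEE@@$@@$@@$@@$@@$ → (answer).

@$@$@$@$@$@$GEE@@$@@$@@$@@$@@$@@$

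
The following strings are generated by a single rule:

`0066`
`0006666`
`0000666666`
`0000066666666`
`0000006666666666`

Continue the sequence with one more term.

0000000666666666666

The n-th term is n+1 0's then 2n 6's (n = 1, 2, …).
Setting n = 6 gives 7, 12 characters in each block.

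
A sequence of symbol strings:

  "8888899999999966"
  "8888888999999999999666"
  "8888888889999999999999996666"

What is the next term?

8888888888899999999999999999966666

Term n consists of 2n+1 8's, followed by 3n+3 9's, followed by n 6's, where the shown terms are n = 2, 3, 4.
For the next term, n = 5, so the run lengths are 11, 18, 5.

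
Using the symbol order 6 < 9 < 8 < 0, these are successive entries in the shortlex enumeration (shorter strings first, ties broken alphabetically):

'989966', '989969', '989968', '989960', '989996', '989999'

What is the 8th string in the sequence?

989990

Stepping forward 2 times from 989999: 989999 → 989998, then the target.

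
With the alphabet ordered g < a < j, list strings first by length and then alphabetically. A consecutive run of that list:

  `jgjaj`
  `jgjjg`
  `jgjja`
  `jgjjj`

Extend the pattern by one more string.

jaggg

The successor of jgjjj increments the rightmost position that isn't already j and resets every position after it to g.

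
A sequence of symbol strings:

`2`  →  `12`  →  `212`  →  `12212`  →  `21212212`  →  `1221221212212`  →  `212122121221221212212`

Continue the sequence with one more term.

From term 3 onward, concatenate the second-to-last term with the last: 2·12 = 212, 12·212 = 12212, …
So term 8 is 1221221212212·212122121221221212212.

1221221212212212122121221221212212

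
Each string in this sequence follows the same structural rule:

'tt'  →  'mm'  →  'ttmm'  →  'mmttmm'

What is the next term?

ttmmmmttmm

From term 3 onward, concatenate the second-to-last term with the last: tt·mm = ttmm, mm·ttmm = mmttmm, …
The next term joins ttmm and mmttmm.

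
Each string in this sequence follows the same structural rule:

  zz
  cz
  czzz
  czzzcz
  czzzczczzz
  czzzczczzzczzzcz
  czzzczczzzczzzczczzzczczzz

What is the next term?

czzzczczzzczzzczczzzczczzzczzzczczzzczzzcz

This is a Fibonacci-style word recurrence s(k) = s(k−1)·s(k−2): e.g. cz·zz = czzz.
So term 8 is czzzczczzzczzzczczzzczczzz·czzzczczzzczzzcz.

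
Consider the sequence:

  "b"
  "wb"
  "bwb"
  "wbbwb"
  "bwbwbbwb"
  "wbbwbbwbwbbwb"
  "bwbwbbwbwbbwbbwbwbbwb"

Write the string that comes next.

wbbwbbwbwbbwbbwbwbbwbwbbwbbwbwbbwb

Each term (from the third on) is the two preceding terms concatenated in order: term 3 = b·wb = bwb.
So term 8 is wbbwbbwbwbbwb·bwbwbbwbwbbwbbwbwbbwb.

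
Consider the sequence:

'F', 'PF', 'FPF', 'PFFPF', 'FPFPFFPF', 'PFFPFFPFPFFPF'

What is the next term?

This is a Fibonacci-style word recurrence s(k) = s(k−2)·s(k−1): e.g. F·PF = FPF.
So term 7 is FPFPFFPF·PFFPFFPFPFFPF.

FPFPFFPFPFFPFFPFPFFPF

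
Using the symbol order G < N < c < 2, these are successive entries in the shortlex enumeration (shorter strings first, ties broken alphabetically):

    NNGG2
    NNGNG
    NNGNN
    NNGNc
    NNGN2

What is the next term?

The successor of NNGN2 increments the rightmost position that isn't already 2 and resets every position after it to G.

NNGcG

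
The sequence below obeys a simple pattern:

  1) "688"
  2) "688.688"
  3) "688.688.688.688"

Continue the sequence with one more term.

Every step duplicates the string with '.' between the halves.
So the next term is two copies of 688.688.688.688 with '.' between the halves.

688.688.688.688.688.688.688.688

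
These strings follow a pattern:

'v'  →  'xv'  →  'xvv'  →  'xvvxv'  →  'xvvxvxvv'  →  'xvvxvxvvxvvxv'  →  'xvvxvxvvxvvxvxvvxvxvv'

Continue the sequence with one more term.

From term 3 onward, concatenate the last term with the second-to-last: xv·v = xvv, xvv·xv = xvvxv, …
The next term joins xvvxvxvvxvvxvxvvxvxvv and xvvxvxvvxvvxv.

xvvxvxvvxvvxvxvvxvxvvxvvxvxvvxvvxv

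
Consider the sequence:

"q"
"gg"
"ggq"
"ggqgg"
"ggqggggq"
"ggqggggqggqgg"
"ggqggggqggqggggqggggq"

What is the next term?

ggqggggqggqggggqggggqggqggggqggqgg

This is a Fibonacci-style word recurrence s(k) = s(k−1)·s(k−2): e.g. gg·q = ggq.
So term 8 is ggqggggqggqggggqggggq·ggqggggqggqgg.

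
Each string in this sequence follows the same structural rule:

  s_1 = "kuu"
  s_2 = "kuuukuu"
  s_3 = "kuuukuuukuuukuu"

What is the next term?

Every step duplicates the string with 'u' between the halves.
So the next term is two copies of kuuukuuukuuukuu with 'u' between the halves.

kuuukuuukuuukuuukuuukuuukuuukuu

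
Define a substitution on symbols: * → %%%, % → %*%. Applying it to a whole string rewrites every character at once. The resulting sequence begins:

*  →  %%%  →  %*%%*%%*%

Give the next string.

%*%%%%%*%%*%%%%%*%%*%%%%%*%

Apply φ to %*%%*%%*% symbol by symbol: %→%*%, *→%%%, %→%*%, %→%*%, *→%%%, %→%*%, %→%*%, *→%%%, %→%*%; joined: %*% %%% %*% %*% %%% %*% %*% %%% %*%.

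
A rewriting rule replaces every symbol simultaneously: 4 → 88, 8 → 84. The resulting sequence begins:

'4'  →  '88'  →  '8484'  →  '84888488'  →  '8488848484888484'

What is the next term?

84888484848884888488848484888488

φ(8488848484888484) expands symbol-by-symbol to 84 88 84 84 84 88 84 88 84 88 84 84 84 88 84 88; joining the 16 pieces gives the next term.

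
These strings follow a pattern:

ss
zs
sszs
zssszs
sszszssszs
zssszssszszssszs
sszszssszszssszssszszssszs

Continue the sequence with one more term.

zssszssszszssszssszszssszszssszssszszssszs

From term 3 onward, concatenate the second-to-last term with the last: ss·zs = sszs, zs·sszs = zssszs, …
Continuing: zssszssszszssszs · sszszssszszssszssszszssszs gives term 8.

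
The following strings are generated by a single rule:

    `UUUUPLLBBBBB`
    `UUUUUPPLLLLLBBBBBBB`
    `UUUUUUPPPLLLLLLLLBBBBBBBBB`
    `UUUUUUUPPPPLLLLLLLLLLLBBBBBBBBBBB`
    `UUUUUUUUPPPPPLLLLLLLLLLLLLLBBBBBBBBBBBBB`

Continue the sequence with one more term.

UUUUUUUUUPPPPPPLLLLLLLLLLLLLLLLLBBBBBBBBBBBBBBB

The n-th term is n+3 U's then n P's then 3n-1 L's then 2n+3 B's (n = 1, 2, …).
Setting n = 6 gives 9, 6, 17, 15 characters in each block.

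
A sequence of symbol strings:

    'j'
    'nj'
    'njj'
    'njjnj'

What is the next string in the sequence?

From term 3 onward, concatenate the last term with the second-to-last: nj·j = njj, njj·nj = njjnj, …
The next term joins njjnj and njj.

njjnjnjj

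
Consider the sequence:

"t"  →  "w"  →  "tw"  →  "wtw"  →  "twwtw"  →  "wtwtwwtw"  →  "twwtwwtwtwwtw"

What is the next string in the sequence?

This is a Fibonacci-style word recurrence s(k) = s(k−2)·s(k−1): e.g. t·w = tw.
Continuing: wtwtwwtw · twwtwwtwtwwtw gives term 8.

wtwtwwtwtwwtwwtwtwwtw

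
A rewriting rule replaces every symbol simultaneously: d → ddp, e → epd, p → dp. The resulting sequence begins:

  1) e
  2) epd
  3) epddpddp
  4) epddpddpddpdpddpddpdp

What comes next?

Rewriting the 21 symbols of epddpddpddpdpddpddpdp one by one yields epd dp ddp ddp dp ddp ddp dp ddp ddp dp ddp dp ddp ddp dp ddp ddp dp ddp dp; concatenated:

epddpddpddpdpddpddpdpddpddpdpddpdpddpddpdpddpddpdpddpdp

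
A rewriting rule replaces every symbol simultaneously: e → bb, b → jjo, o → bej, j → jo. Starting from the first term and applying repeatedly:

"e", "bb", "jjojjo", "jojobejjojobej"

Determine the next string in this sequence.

jobejjobejjjobbjojobejjobejjjobbjo

φ(jojobejjojobej) expands symbol-by-symbol to jo bej jo bej jjo bb jo jo bej jo bej jjo bb jo; joining the 14 pieces gives the next term.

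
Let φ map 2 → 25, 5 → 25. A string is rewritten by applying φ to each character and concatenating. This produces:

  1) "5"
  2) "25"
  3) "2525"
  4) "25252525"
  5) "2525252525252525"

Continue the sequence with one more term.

Replace each of the 16 characters of 2525252525252525 in place — 25 25 25 25 25 25 25 25 25 25 25 25 25 25 25 25 — and concatenate.

25252525252525252525252525252525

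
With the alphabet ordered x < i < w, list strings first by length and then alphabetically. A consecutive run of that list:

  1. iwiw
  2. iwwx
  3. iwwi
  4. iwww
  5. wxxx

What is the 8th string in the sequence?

Advancing 3 positions from wxxx through wxxx → wxxi → wxxw reaches term 8.

wxix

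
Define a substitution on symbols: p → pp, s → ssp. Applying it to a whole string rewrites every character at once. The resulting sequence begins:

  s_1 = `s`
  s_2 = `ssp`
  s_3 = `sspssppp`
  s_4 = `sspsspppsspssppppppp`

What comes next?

Replace each of the 20 characters of sspsspppsspssppppppp in place — ssp ssp pp ssp ssp pp pp pp ssp ssp pp ssp ssp pp pp pp pp pp pp pp — and concatenate.

sspsspppsspsspppppppsspsspppsspssppppppppppppppp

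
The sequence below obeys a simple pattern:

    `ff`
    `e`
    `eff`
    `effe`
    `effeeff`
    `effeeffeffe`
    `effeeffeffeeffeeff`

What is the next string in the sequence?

effeeffeffeeffeeffeffeeffeffe

Each term (from the third on) is the previous term followed by the one before it: term 3 = e·ff = eff.
Continuing: effeeffeffeeffeeff · effeeffeffe gives term 8.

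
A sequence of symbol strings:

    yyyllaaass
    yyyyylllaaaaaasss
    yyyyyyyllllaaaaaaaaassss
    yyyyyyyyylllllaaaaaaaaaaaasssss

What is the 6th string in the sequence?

Reading off run lengths: y runs 3, 5, 7, 9; l runs 2, 3, 4, 5; a runs 3, 6, 9, 12; s runs 2, 3, 4, 5 — each is linear in n (n = 1, 2, …).
At n = 6 the blocks have lengths 13, 7, 18, 7.

yyyyyyyyyyyyylllllllaaaaaaaaaaaaaaaaaasssssss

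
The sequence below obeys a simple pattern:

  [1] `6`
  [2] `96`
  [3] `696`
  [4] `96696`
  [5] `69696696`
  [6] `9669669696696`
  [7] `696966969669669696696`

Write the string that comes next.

From term 3 onward, concatenate the second-to-last term with the last: 6·96 = 696, 96·696 = 96696, …
So term 8 is 9669669696696·696966969669669696696.

9669669696696696966969669669696696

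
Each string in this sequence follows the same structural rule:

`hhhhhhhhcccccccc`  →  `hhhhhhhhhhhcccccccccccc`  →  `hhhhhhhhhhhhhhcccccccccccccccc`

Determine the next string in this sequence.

hhhhhhhhhhhhhhhhhcccccccccccccccccccc

Each string has the form h^{3n+2} c^{4n}, where the shown terms are n = 2, 3, 4.
At n = 5 the blocks have lengths 17, 20.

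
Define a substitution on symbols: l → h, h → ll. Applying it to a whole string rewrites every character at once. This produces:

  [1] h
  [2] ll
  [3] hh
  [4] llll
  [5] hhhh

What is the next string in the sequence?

Rewriting each symbol of hhhh: h→ll, h→ll, h→ll, h→ll, which concatenates to ll ll ll ll.

llllllll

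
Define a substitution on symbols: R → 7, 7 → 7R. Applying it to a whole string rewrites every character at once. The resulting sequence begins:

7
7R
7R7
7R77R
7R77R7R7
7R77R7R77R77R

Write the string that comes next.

7R77R7R77R77R7R77R7R7

Replace each of the 13 characters of 7R77R7R77R77R in place — 7R 7 7R 7R 7 7R 7 7R 7R 7 7R 7R 7 — and concatenate.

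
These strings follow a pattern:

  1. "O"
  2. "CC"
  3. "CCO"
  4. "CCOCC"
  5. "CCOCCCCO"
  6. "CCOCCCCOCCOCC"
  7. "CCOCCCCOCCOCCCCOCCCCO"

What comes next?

Each term (from the third on) is the previous term followed by the one before it: term 3 = CC·O = CCO.
Continuing: CCOCCCCOCCOCCCCOCCCCO · CCOCCCCOCCOCC gives term 8.

CCOCCCCOCCOCCCCOCCCCOCCOCCCCOCCOCC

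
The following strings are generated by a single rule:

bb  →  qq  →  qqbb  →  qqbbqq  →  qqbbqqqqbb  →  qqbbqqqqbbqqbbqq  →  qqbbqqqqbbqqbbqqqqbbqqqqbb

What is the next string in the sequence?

qqbbqqqqbbqqbbqqqqbbqqqqbbqqbbqqqqbbqqbbqq

From term 3 onward, concatenate the last term with the second-to-last: qq·bb = qqbb, qqbb·qq = qqbbqq, …
So term 8 is qqbbqqqqbbqqbbqqqqbbqqqqbb·qqbbqqqqbbqqbbqq.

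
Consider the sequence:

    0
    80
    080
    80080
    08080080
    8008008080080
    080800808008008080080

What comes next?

8008008080080080800808008008080080

Each term (from the third on) is the two preceding terms concatenated in order: term 3 = 0·80 = 080.
So term 8 is 8008008080080·080800808008008080080.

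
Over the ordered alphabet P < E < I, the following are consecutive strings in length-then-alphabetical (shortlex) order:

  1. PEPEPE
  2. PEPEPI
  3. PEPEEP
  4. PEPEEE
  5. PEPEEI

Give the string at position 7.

PEPEIE

Advancing 2 positions from PEPEEI through PEPEEI → PEPEIP reaches term 7.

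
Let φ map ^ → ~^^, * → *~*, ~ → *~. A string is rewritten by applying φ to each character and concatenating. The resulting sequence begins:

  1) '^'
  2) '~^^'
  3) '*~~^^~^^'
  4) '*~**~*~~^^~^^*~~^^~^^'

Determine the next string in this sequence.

φ(*~**~*~~^^~^^*~~^^~^^) expands symbol-by-symbol to *~* *~ *~* *~* *~ *~* *~ *~ ~^^ ~^^ *~ ~^^ ~^^ *~* *~ *~ ~^^ ~^^ *~ ~^^ ~^^; joining the 21 pieces gives the next term.

*~**~*~**~**~*~**~*~~^^~^^*~~^^~^^*~**~*~~^^~^^*~~^^~^^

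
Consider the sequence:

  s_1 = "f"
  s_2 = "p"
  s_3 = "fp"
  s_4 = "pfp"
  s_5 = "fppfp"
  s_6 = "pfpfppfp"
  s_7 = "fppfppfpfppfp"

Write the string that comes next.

pfpfppfpfppfppfpfppfp

From term 3 onward, concatenate the second-to-last term with the last: f·p = fp, p·fp = pfp, …
So term 8 is pfpfppfp·fppfppfpfppfp.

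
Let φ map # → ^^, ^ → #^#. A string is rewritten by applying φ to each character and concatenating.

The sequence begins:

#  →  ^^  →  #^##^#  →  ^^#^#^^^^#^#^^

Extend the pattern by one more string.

#^##^#^^#^#^^#^##^##^##^#^^#^#^^#^##^#

Replace each of the 14 characters of ^^#^#^^^^#^#^^ in place — #^# #^# ^^ #^# ^^ #^# #^# #^# #^# ^^ #^# ^^ #^# #^# — and concatenate.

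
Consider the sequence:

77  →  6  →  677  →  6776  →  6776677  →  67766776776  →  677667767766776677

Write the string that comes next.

This is a Fibonacci-style word recurrence s(k) = s(k−1)·s(k−2): e.g. 6·77 = 677.
Continuing: 677667767766776677 · 67766776776 gives term 8.

67766776776677667767766776776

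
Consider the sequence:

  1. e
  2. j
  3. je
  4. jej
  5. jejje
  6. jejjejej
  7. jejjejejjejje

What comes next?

jejjejejjejjejejjejej

This is a Fibonacci-style word recurrence s(k) = s(k−1)·s(k−2): e.g. j·e = je.
The next term joins jejjejejjejje and jejjejej.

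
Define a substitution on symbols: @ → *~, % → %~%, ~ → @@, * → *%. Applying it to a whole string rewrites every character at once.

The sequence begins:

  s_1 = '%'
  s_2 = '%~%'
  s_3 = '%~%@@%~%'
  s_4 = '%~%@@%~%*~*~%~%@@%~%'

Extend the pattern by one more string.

%~%@@%~%*~*~%~%@@%~%*%@@*%@@%~%@@%~%*~*~%~%@@%~%

φ(%~%@@%~%*~*~%~%@@%~%) expands symbol-by-symbol to %~% @@ %~% *~ *~ %~% @@ %~% *% @@ *% @@ %~% @@ %~% *~ *~ %~% @@ %~%; joining the 20 pieces gives the next term.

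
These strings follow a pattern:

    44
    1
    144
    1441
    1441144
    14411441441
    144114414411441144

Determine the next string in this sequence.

Each term (from the third on) is the previous term followed by the one before it: term 3 = 1·44 = 144.
The next term joins 144114414411441144 and 14411441441.

14411441441144114414411441441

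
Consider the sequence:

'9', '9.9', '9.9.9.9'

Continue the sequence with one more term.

9.9.9.9.9.9.9.9

Every step duplicates the string with '.' between the halves.
One more doubling of 9.9.9.9 gives the answer.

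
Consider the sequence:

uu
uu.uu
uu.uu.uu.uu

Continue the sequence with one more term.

s(k+1) = s(k)·.·s(k) — each term doubles the last with '.' between the halves.
One more doubling of uu.uu.uu.uu gives the answer.

uu.uu.uu.uu.uu.uu.uu.uu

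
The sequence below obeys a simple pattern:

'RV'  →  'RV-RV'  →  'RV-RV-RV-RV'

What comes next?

s(k+1) = s(k)·-·s(k) — each term doubles the last with '-' between the halves.
Doubling RV-RV-RV-RV with '-' between the halves:

RV-RV-RV-RV-RV-RV-RV-RV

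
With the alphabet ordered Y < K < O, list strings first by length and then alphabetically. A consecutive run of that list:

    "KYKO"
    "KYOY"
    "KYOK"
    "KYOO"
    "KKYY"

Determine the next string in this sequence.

The successor of KKYY increments the rightmost position that isn't already O and resets every position after it to Y.

KKYK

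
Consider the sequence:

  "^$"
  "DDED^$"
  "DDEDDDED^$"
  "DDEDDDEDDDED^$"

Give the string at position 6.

The strings grow by a fixed prefix DDED each time.
From DDEDDDEDDDED^$, 2 further steps: DDEDDDEDDDED^$ → DDEDDDEDDDEDDDED^$ → (answer).

DDEDDDEDDDEDDDEDDDED^$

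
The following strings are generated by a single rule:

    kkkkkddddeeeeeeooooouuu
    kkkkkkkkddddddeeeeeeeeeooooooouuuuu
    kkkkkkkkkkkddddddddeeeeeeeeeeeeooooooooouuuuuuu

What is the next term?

Reading off run lengths: k runs 5, 8, 11; d runs 4, 6, 8; e runs 6, 9, 12; o runs 5, 7, 9; u runs 3, 5, 7 — each is linear in n, where the shown terms are n = 2, 3, 4.
At n = 5 the blocks have lengths 14, 10, 15, 11, 9.

kkkkkkkkkkkkkkddddddddddeeeeeeeeeeeeeeeooooooooooouuuuuuuuu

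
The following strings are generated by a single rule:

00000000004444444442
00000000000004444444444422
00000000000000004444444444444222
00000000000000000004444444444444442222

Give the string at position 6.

The n-th term is 3n+1 0's then 2n+3 4's then n-2 2's, where the shown terms are n = 3, 4, 5, 6.
At n = 8 the blocks have lengths 25, 19, 6.

00000000000000000000000004444444444444444444222222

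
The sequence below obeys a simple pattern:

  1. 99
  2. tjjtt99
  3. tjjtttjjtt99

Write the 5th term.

Each term is the previous one with tjjtt prepended.
From tjjtttjjtt99, 2 further steps: tjjtttjjtt99 → tjjtttjjtttjjtt99 → (answer).

tjjtttjjtttjjtttjjtt99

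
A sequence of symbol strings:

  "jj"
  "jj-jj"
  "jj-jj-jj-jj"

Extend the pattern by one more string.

Every step duplicates the string with '-' between the halves.
Doubling jj-jj-jj-jj with '-' between the halves:

jj-jj-jj-jj-jj-jj-jj-jj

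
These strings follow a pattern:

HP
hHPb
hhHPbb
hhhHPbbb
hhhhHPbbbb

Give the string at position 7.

s(k+1) = h·s(k)·b, so each term gains h as a prefix and b as a suffix.
From hhhhHPbbbb, 2 further steps: hhhhHPbbbb → hhhhhHPbbbbb → (answer).

hhhhhhHPbbbbbb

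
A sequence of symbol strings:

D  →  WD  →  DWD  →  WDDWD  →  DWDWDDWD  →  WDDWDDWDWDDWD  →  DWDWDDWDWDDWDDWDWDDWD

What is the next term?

Each term (from the third on) is the two preceding terms concatenated in order: term 3 = D·WD = DWD.
So term 8 is WDDWDDWDWDDWD·DWDWDDWDWDDWDDWDWDDWD.

WDDWDDWDWDDWDDWDWDDWDWDDWDDWDWDDWD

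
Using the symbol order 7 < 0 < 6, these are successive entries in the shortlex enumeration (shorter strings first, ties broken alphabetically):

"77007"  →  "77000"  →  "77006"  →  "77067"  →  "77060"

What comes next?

77066

The successor of 77060 increments the rightmost position that isn't already 6 and resets every position after it to 7.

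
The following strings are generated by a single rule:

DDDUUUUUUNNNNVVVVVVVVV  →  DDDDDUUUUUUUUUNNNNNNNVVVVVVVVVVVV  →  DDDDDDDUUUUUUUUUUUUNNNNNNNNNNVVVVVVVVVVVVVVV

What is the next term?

The n-th term is 2n-1 D's then 3n U's then 3n-2 N's then 3n+3 V's, where the shown terms are n = 2, 3, 4.
For the next term, n = 5, so the run lengths are 9, 15, 13, 18.

DDDDDDDDDUUUUUUUUUUUUUUUNNNNNNNNNNNNNVVVVVVVVVVVVVVVVVV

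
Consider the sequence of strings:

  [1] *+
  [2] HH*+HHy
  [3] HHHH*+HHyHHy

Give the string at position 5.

HHHHHHHH*+HHyHHyHHyHHy

s(k+1) = HH·s(k)·HHy, so each term gains HH as a prefix and HHy as a suffix.
From HHHH*+HHyHHy, 2 further steps: HHHH*+HHyHHy → HHHHHH*+HHyHHyHHy → (answer).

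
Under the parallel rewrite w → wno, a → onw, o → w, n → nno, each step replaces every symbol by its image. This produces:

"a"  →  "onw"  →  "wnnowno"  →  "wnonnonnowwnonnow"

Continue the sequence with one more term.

wnonnownnonnownnonnowwnownonnownnonnowwno

Applying the rule to each of the 17 symbols of wnonnonnowwnonnow gives the pieces wno nno w nno nno w nno nno w wno wno nno w nno nno w wno, which concatenate to the answer.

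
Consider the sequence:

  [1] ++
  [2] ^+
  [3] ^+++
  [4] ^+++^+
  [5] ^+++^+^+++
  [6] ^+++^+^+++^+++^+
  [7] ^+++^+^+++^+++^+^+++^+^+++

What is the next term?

From term 3 onward, concatenate the last term with the second-to-last: ^+·++ = ^+++, ^+++·^+ = ^+++^+, …
So term 8 is ^+++^+^+++^+++^+^+++^+^+++·^+++^+^+++^+++^+.

^+++^+^+++^+++^+^+++^+^+++^+++^+^+++^+++^+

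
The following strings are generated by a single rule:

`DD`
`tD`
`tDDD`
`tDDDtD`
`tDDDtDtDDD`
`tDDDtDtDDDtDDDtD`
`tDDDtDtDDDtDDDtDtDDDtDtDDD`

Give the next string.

tDDDtDtDDDtDDDtDtDDDtDtDDDtDDDtDtDDDtDDDtD

This is a Fibonacci-style word recurrence s(k) = s(k−1)·s(k−2): e.g. tD·DD = tDDD.
Continuing: tDDDtDtDDDtDDDtDtDDDtDtDDD · tDDDtDtDDDtDDDtD gives term 8.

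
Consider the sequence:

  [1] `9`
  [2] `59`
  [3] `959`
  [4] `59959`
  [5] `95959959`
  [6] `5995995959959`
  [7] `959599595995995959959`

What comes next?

5995995959959959599595995995959959

From term 3 onward, concatenate the second-to-last term with the last: 9·59 = 959, 59·959 = 59959, …
The next term joins 5995995959959 and 959599595995995959959.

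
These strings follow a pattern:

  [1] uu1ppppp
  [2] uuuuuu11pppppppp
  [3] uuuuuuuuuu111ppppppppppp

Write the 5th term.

The n-th term is 4n-2 u's then n 1's then 3n+2 p's (n = 1, 2, …).
At n = 5 the blocks have lengths 18, 5, 17.

uuuuuuuuuuuuuuuuuu11111ppppppppppppppppp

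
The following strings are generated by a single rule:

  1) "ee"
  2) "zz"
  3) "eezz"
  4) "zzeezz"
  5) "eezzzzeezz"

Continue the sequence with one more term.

Each term (from the third on) is the two preceding terms concatenated in order: term 3 = ee·zz = eezz.
The next term joins zzeezz and eezzzzeezz.

zzeezzeezzzzeezz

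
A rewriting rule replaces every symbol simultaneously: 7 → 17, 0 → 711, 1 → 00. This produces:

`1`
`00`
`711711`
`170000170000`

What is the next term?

00177117117117110017711711711711

Apply φ to 170000170000 symbol by symbol: 1→00, 7→17, 0→711, 0→711, 0→711, 0→711, 1→00, 7→17, 0→711, 0→711, 0→711, 0→711; joined: 00 17 711 711 711 711 00 17 711 711 711 711.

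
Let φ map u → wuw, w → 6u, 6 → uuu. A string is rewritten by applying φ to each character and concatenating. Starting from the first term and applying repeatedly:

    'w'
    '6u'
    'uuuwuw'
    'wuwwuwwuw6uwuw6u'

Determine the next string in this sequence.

Replace each of the 16 characters of wuwwuwwuw6uwuw6u in place — 6u wuw 6u 6u wuw 6u 6u wuw 6u uuu wuw 6u wuw 6u uuu wuw — and concatenate.

6uwuw6u6uwuw6u6uwuw6uuuuwuw6uwuw6uuuuwuw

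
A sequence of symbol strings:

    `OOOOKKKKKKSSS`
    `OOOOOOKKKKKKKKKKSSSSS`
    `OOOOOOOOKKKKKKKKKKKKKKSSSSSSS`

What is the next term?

OOOOOOOOOOKKKKKKKKKKKKKKKKKKSSSSSSSSS

Reading off run lengths: O runs 4, 6, 8; K runs 6, 10, 14; S runs 3, 5, 7 — each is linear in n (n = 1, 2, …).
For the next term, n = 4, so the run lengths are 10, 18, 9.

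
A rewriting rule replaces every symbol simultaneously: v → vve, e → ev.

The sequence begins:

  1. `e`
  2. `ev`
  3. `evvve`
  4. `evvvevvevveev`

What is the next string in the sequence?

Rewriting the 13 symbols of evvvevvevveev one by one yields ev vve vve vve ev vve vve ev vve vve ev ev vve; concatenated:

evvvevvevveevvvevveevvvevveevevvve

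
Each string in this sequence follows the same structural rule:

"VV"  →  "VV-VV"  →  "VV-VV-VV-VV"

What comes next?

Each string is two copies of the previous one joined by '-'.
So the next term is two copies of VV-VV-VV-VV with '-' between the halves.

VV-VV-VV-VV-VV-VV-VV-VV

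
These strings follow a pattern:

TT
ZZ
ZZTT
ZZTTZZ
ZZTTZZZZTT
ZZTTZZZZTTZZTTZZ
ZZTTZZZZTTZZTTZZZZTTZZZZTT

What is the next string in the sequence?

Each term (from the third on) is the previous term followed by the one before it: term 3 = ZZ·TT = ZZTT.
So term 8 is ZZTTZZZZTTZZTTZZZZTTZZZZTT·ZZTTZZZZTTZZTTZZ.

ZZTTZZZZTTZZTTZZZZTTZZZZTTZZTTZZZZTTZZTTZZ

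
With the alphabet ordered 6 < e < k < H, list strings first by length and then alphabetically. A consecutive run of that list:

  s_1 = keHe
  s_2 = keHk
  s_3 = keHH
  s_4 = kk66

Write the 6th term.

kk6k

Continuing the enumeration 2 steps past kk66: kk66 → kk6e → (answer).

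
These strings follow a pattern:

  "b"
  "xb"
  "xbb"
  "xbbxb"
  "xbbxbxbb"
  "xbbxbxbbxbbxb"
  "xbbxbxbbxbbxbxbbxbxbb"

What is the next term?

xbbxbxbbxbbxbxbbxbxbbxbbxbxbbxbbxb

Each term (from the third on) is the previous term followed by the one before it: term 3 = xb·b = xbb.
Continuing: xbbxbxbbxbbxbxbbxbxbb · xbbxbxbbxbbxb gives term 8.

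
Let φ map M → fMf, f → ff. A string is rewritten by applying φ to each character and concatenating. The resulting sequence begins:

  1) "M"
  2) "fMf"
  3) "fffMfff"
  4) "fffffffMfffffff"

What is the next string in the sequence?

fffffffffffffffMfffffffffffffff

φ(fffffffMfffffff) expands symbol-by-symbol to ff ff ff ff ff ff ff fMf ff ff ff ff ff ff ff; joining the 15 pieces gives the next term.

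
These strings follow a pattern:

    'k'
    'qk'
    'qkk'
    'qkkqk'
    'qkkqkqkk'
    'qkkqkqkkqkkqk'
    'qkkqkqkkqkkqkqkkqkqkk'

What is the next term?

From term 3 onward, concatenate the last term with the second-to-last: qk·k = qkk, qkk·qk = qkkqk, …
Continuing: qkkqkqkkqkkqkqkkqkqkk · qkkqkqkkqkkqk gives term 8.

qkkqkqkkqkkqkqkkqkqkkqkkqkqkkqkkqk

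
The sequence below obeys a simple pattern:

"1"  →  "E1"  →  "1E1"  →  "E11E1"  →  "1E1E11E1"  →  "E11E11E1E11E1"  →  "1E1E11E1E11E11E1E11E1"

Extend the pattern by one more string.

From term 3 onward, concatenate the second-to-last term with the last: 1·E1 = 1E1, E1·1E1 = E11E1, …
So term 8 is E11E11E1E11E1·1E1E11E1E11E11E1E11E1.

E11E11E1E11E11E1E11E1E11E11E1E11E1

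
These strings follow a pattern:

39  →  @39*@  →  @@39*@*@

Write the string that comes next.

Each term wraps the previous one in @ on the left and *@ on the right.
Applying this once more to @@39*@*@:

@@@39*@*@*@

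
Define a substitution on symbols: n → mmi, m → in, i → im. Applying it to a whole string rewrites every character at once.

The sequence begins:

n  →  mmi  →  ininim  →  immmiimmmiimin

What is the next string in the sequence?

φ(immmiimmmiimin) expands symbol-by-symbol to im in in in im im in in in im im in im mmi; joining the 14 pieces gives the next term.

iminininimiminininimiminimmmi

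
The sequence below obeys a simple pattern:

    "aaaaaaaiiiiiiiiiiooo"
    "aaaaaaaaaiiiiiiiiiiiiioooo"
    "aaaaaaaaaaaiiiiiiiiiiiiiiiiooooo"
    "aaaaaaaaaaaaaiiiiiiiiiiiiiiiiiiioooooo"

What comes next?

The n-th term is 2n+1 a's then 3n+1 i's then n o's, where the shown terms are n = 3, 4, 5, 6.
At n = 7 the blocks have lengths 15, 22, 7.

aaaaaaaaaaaaaaaiiiiiiiiiiiiiiiiiiiiiiooooooo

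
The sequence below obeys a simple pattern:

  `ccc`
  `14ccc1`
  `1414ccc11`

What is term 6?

s(k+1) = 14·s(k)·1, so each term gains 14 as a prefix and 1 as a suffix.
From 1414ccc11, 3 further steps: 1414ccc11 → 141414ccc111 → 14141414ccc1111 → (answer).

1414141414ccc11111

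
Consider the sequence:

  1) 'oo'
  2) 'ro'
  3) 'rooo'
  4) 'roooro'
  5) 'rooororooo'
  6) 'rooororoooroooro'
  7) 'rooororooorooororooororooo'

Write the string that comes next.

From term 3 onward, concatenate the last term with the second-to-last: ro·oo = rooo, rooo·ro = roooro, …
So term 8 is rooororooorooororooororooo·rooororoooroooro.

rooororooorooororooororooorooororoooroooro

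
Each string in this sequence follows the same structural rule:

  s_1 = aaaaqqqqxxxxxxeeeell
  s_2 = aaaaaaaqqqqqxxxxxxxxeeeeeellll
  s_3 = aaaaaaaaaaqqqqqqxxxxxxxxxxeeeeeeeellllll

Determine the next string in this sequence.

Each string has the form a^{3n-2} q^{n+2} x^{2n+2} e^{2n} l^{2n-2}, where the shown terms are n = 2, 3, 4.
At n = 5 the blocks have lengths 13, 7, 12, 10, 8.

aaaaaaaaaaaaaqqqqqqqxxxxxxxxxxxxeeeeeeeeeellllllll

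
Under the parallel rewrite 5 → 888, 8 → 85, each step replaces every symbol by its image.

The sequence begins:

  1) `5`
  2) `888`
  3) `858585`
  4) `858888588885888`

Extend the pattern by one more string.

Replace each of the 15 characters of 858888588885888 in place — 85 888 85 85 85 85 888 85 85 85 85 888 85 85 85 — and concatenate.

858888585858588885858585888858585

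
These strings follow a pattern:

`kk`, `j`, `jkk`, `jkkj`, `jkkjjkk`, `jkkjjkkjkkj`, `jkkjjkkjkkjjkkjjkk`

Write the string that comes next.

This is a Fibonacci-style word recurrence s(k) = s(k−1)·s(k−2): e.g. j·kk = jkk.
The next term joins jkkjjkkjkkjjkkjjkk and jkkjjkkjkkj.

jkkjjkkjkkjjkkjjkkjkkjjkkjkkj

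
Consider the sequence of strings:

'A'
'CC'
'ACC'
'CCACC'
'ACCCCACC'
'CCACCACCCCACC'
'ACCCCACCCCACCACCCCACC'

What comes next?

CCACCACCCCACCACCCCACCCCACCACCCCACC

Each term (from the third on) is the two preceding terms concatenated in order: term 3 = A·CC = ACC.
The next term joins CCACCACCCCACC and ACCCCACCCCACCACCCCACC.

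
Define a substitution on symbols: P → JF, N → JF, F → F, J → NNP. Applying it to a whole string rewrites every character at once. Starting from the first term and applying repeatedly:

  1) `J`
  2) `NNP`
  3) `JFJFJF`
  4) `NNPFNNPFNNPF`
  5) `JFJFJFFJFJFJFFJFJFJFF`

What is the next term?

NNPFNNPFNNPFFNNPFNNPFNNPFFNNPFNNPFNNPFF

Replace each of the 21 characters of JFJFJFFJFJFJFFJFJFJFF in place — NNP F NNP F NNP F F NNP F NNP F NNP F F NNP F NNP F NNP F F — and concatenate.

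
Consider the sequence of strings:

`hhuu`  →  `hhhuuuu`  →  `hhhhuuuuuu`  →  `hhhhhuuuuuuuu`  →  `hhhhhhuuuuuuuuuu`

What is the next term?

Each string has the form h^{n+1} u^{2n} (n = 1, 2, …).
At n = 6 the blocks have lengths 7, 12.

hhhhhhhuuuuuuuuuuuu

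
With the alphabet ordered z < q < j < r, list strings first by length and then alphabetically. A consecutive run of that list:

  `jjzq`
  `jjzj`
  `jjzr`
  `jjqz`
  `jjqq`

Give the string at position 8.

jjjz

Advancing 3 positions from jjqq through jjqq → jjqj → jjqr reaches term 8.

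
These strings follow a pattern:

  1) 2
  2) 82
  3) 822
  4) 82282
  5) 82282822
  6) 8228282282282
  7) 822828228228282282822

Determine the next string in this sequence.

This is a Fibonacci-style word recurrence s(k) = s(k−1)·s(k−2): e.g. 82·2 = 822.
The next term joins 822828228228282282822 and 8228282282282.

8228282282282822828228228282282282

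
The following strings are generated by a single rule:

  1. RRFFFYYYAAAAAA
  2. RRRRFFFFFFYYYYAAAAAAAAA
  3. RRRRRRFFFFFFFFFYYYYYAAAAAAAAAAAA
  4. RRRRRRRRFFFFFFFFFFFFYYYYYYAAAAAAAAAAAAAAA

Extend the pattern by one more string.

RRRRRRRRRRFFFFFFFFFFFFFFFYYYYYYYAAAAAAAAAAAAAAAAAA

Term n consists of 2n R's, followed by 3n F's, followed by n+2 Y's, followed by 3n+3 A's (n = 1, 2, …).
For the next term, n = 5, so the run lengths are 10, 15, 7, 18.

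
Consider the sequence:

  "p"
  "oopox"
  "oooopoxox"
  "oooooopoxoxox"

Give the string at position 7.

oooooooooooopoxoxoxoxoxox

Every step adds oo to the front and ox to the end of the previous string.
From oooooopoxoxox, 3 further steps: oooooopoxoxox → oooooooopoxoxoxox → oooooooooopoxoxoxoxox → (answer).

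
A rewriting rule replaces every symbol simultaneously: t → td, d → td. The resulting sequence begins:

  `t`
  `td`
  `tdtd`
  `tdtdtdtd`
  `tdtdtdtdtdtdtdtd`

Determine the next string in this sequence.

tdtdtdtdtdtdtdtdtdtdtdtdtdtdtdtd

Replace each of the 16 characters of tdtdtdtdtdtdtdtd in place — td td td td td td td td td td td td td td td td — and concatenate.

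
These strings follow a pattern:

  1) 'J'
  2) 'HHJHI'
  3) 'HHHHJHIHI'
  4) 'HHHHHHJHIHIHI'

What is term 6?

s(k+1) = HH·s(k)·HI, so each term gains HH as a prefix and HI as a suffix.
From HHHHHHJHIHIHI, 2 further steps: HHHHHHJHIHIHI → HHHHHHHHJHIHIHIHI → (answer).

HHHHHHHHHHJHIHIHIHIHI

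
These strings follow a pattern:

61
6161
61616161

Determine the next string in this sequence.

s(k+1) = s(k)·s(k) — each term doubles the last.
One more doubling of 61616161 gives the answer.

6161616161616161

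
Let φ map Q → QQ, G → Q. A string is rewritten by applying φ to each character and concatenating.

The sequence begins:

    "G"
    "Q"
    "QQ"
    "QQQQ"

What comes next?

QQQQQQQQ

Rewriting each symbol of QQQQ: Q→QQ, Q→QQ, Q→QQ, Q→QQ, which concatenates to QQ QQ QQ QQ.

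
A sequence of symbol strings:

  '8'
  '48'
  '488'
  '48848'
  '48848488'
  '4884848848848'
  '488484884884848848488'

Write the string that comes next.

From term 3 onward, concatenate the last term with the second-to-last: 48·8 = 488, 488·48 = 48848, …
The next term joins 488484884884848848488 and 4884848848848.

4884848848848488484884884848848848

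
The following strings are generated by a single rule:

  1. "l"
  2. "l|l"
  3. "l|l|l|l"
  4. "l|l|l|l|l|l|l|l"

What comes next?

l|l|l|l|l|l|l|l|l|l|l|l|l|l|l|l

Each string is two copies of the previous one joined by '|'.
So the next term is two copies of l|l|l|l|l|l|l|l with '|' between the halves.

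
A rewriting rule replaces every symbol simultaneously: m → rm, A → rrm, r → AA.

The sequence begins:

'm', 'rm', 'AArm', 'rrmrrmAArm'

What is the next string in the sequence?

Expanding rrmrrmAArm: r→AA, r→AA, m→rm, r→AA, r→AA, m→rm, A→rrm, A→rrm, r→AA, m→rm. Concatenated: AA AA rm AA AA rm rrm rrm AA rm.

AAAArmAAAArmrrmrrmAArm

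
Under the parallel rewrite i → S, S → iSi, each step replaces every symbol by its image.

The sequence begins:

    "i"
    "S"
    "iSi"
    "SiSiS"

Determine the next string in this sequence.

Rewriting each symbol of SiSiS: S→iSi, i→S, S→iSi, i→S, S→iSi, which concatenates to iSi S iSi S iSi.

iSiSiSiSiSi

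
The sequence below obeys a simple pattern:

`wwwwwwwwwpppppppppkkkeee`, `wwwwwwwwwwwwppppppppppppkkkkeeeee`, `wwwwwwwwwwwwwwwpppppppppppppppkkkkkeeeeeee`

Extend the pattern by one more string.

Each string has the form w^{3n+3} p^{3n+3} k^{n+1} e^{2n-1}, where the shown terms are n = 2, 3, 4.
At n = 5 the blocks have lengths 18, 18, 6, 9.

wwwwwwwwwwwwwwwwwwppppppppppppppppppkkkkkkeeeeeeeee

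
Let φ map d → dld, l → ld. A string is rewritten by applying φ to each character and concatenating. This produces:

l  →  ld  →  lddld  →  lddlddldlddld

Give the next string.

Rewriting the 13 symbols of lddlddldlddld one by one yields ld dld dld ld dld dld ld dld ld dld dld ld dld; concatenated:

lddlddldlddlddldlddldlddlddldlddld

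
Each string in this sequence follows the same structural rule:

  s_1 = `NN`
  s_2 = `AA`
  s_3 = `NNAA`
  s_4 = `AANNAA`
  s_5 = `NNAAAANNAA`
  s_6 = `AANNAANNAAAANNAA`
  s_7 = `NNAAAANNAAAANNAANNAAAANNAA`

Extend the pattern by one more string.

This is a Fibonacci-style word recurrence s(k) = s(k−2)·s(k−1): e.g. NN·AA = NNAA.
The next term joins AANNAANNAAAANNAA and NNAAAANNAAAANNAANNAAAANNAA.

AANNAANNAAAANNAANNAAAANNAAAANNAANNAAAANNAA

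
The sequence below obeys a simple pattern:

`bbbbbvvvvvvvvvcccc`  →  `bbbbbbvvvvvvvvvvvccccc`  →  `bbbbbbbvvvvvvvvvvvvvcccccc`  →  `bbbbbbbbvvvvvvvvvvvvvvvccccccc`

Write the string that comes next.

The n-th term is n+2 b's then 2n+3 v's then n+1 c's, where the shown terms are n = 3, 4, 5, 6.
Setting n = 7 gives 9, 17, 8 characters in each block.

bbbbbbbbbvvvvvvvvvvvvvvvvvcccccccc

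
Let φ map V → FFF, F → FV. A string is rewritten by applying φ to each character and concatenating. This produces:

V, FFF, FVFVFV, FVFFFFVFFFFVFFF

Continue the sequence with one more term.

FVFFFFVFVFVFVFFFFVFVFVFVFFFFVFVFV

Applying the rule to each of the 15 symbols of FVFFFFVFFFFVFFF gives the pieces FV FFF FV FV FV FV FFF FV FV FV FV FFF FV FV FV, which concatenate to the answer.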